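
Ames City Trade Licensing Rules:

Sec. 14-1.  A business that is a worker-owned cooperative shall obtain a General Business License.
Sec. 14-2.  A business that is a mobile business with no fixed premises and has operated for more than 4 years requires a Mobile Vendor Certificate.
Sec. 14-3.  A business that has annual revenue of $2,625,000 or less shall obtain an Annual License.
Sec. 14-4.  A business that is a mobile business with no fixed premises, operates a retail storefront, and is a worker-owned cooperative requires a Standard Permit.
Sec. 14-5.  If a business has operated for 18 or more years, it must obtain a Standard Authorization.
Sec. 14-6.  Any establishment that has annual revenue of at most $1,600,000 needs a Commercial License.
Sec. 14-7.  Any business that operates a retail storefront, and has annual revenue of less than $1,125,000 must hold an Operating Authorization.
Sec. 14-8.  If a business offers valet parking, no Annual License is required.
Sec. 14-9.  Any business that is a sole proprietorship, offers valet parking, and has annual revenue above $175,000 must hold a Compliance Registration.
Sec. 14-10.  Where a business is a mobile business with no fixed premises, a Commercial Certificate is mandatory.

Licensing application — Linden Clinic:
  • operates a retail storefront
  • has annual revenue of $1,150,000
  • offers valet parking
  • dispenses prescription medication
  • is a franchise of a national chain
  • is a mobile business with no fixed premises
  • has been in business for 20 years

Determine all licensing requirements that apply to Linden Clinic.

Commercial Certificate, Commercial License, Mobile Vendor Certificate, Standard Authorization

Sec. 14-1. is a franchise of a national chain (not: is a worker-owned cooperative) → General Business License not required.
Sec. 14-2. is a mobile business with no fixed premises; years in business 20 > 4 → Mobile Vendor Certificate required.
Sec. 14-3. revenue $1,150,000 ≤ $2,625,000 → Annual License required.
Sec. 14-4. is a mobile business with no fixed premises; operates a retail storefront; is a franchise of a national chain (not: is a worker-owned cooperative) → Standard Permit not required.
Sec. 14-5. years in business 20 ≥ 18 → Standard Authorization required.
Sec. 14-6. revenue $1,150,000 ≤ $1,600,000 → Commercial License required.
Sec. 14-7. operates a retail storefront; revenue $1,150,000 ≥ $1,125,000 → Operating Authorization not required.
Sec. 14-8. offers valet parking → exempt from Annual License.
Sec. 14-9. is a franchise of a national chain (not: is a sole proprietorship); offers valet parking; revenue $1,150,000 > $175,000 → Compliance Registration not required.
Sec. 14-10. is a mobile business with no fixed premises → Commercial Certificate required.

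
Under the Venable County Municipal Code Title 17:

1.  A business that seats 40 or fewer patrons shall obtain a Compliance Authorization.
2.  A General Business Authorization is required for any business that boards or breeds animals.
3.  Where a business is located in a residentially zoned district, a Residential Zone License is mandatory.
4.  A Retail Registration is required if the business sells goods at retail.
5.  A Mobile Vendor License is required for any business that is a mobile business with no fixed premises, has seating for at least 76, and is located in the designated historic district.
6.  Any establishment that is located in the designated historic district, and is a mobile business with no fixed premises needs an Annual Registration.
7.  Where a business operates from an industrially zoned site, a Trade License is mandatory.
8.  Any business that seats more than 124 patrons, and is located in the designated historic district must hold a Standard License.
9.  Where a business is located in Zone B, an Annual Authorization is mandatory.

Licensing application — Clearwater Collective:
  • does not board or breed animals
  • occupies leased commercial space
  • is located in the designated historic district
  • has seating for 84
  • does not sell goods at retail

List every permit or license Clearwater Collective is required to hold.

1. seating 84 > 40 → Compliance Authorization not required.
2. does not board or breed animals → General Business Authorization not required.
3. is located in the designated historic district (not: is located in a residentially zoned district) → Residential Zone License not required.
4. does not sell goods at retail → Retail Registration not required.
5. occupies leased commercial space (not: is a mobile business with no fixed premises); seating 84 ≥ 76; is located in the designated historic district → Mobile Vendor License not required.
6. is located in the designated historic district; occupies leased commercial space (not: is a mobile business with no fixed premises) → Annual Registration not required.
7. occupies leased commercial space (not: operates from an industrially zoned site) → Trade License not required.
8. seating 84 ≤ 124; is located in the designated historic district → Standard License not required.
9. is located in the designated historic district (not: is located in Zone B) → Annual Authorization not required.

None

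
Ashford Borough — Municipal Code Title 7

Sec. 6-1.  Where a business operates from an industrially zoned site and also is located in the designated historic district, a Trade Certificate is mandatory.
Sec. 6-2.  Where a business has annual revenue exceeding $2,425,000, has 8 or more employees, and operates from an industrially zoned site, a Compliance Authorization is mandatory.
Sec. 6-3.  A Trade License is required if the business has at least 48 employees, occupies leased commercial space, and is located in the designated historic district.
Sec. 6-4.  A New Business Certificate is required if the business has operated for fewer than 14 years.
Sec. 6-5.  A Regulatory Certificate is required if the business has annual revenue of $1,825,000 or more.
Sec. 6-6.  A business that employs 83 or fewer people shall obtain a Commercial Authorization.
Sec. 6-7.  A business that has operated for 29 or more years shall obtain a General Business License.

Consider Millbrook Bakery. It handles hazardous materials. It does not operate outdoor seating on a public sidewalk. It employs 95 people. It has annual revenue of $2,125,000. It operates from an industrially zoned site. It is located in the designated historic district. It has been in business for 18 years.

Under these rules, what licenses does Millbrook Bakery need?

Sec. 6-1. operates from an industrially zoned site; is located in the designated historic district → Trade Certificate required.
Sec. 6-2. revenue $2,125,000 ≤ $2,425,000; employees 95 ≥ 8; operates from an industrially zoned site → Compliance Authorization not required.
Sec. 6-3. employees 95 ≥ 48; operates from an industrially zoned site (not: occupies leased commercial space); is located in the designated historic district → Trade License not required.
Sec. 6-4. years in business 18 ≥ 14 → New Business Certificate not required.
Sec. 6-5. revenue $2,125,000 ≥ $1,825,000 → Regulatory Certificate required.
Sec. 6-6. employees 95 > 83 → Commercial Authorization not required.
Sec. 6-7. years in business 18 < 29 → General Business License not required.

Regulatory Certificate, Trade Certificate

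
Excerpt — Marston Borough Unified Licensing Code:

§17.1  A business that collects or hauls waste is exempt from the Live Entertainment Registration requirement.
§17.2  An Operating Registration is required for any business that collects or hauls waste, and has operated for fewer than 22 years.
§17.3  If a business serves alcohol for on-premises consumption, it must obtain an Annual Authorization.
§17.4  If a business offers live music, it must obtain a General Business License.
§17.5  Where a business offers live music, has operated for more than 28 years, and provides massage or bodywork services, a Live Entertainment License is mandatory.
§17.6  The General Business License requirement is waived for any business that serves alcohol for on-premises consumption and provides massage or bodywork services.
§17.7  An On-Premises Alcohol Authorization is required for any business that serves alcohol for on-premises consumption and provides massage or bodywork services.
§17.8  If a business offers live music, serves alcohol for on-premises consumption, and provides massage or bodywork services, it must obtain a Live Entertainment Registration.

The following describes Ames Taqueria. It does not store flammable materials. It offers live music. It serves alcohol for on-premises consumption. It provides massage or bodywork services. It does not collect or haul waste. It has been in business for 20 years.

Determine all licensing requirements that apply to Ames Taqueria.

Annual Authorization, Live Entertainment Registration, On-Premises Alcohol Authorization

§17.1 does not collect or haul waste → Live Entertainment Registration exemption does not apply.
§17.2 does not collect or haul waste; years in business 20 < 22 → Operating Registration not required.
§17.3 serves alcohol for on-premises consumption → Annual Authorization required.
§17.4 offers live music → General Business License required.
§17.5 offers live music; years in business 20 ≤ 28; provides massage or bodywork services → Live Entertainment License not required.
§17.6 serves alcohol for on-premises consumption; provides massage or bodywork services → exempt from General Business License.
§17.7 serves alcohol for on-premises consumption; provides massage or bodywork services → On-Premises Alcohol Authorization required.
§17.8 offers live music; serves alcohol for on-premises consumption; provides massage or bodywork services → Live Entertainment Registration required.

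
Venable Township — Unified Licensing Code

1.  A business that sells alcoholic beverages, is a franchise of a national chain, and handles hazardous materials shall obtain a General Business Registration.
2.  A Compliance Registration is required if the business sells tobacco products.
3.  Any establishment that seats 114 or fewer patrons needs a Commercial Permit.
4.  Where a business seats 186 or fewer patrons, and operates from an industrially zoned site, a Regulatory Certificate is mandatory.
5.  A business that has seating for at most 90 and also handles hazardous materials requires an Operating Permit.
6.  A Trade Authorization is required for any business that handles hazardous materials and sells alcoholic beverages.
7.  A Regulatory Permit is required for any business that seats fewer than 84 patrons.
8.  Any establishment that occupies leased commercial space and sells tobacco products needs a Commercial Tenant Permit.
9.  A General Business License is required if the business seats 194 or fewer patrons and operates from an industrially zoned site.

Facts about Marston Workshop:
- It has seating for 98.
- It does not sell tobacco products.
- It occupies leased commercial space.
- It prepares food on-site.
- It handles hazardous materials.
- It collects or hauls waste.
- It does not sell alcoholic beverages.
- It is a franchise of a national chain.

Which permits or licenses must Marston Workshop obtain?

Commercial Permit

1. does not sell alcoholic beverages; is a franchise of a national chain; handles hazardous materials → General Business Registration not required.
2. does not sell tobacco products → Compliance Registration not required.
3. seating 98 ≤ 114 → Commercial Permit required.
4. seating 98 ≤ 186; occupies leased commercial space (not: operates from an industrially zoned site) → Regulatory Certificate not required.
5. seating 98 > 90; handles hazardous materials → Operating Permit not required.
6. handles hazardous materials; does not sell alcoholic beverages → Trade Authorization not required.
7. seating 98 ≥ 84 → Regulatory Permit not required.
8. occupies leased commercial space; does not sell tobacco products → Commercial Tenant Permit not required.
9. seating 98 ≤ 194; occupies leased commercial space (not: operates from an industrially zoned site) → General Business License not required.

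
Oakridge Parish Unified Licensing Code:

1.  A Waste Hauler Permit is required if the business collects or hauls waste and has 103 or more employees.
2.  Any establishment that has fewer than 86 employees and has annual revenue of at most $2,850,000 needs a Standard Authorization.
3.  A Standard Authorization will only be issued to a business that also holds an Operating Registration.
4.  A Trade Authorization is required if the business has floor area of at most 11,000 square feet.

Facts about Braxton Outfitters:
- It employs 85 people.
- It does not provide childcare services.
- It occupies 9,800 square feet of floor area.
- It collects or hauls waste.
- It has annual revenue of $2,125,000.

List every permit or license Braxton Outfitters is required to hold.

1. collects or hauls waste; employees 85 < 103 → Waste Hauler Permit not required.
2. employees 85 < 86; revenue $2,125,000 ≤ $2,850,000 → Standard Authorization required.
3. Standard Authorization is required → Operating Registration also required.
4. floor area 9,800 square feet ≤ 11,000 square feet → Trade Authorization required.

Operating Registration, Standard Authorization, Trade Authorization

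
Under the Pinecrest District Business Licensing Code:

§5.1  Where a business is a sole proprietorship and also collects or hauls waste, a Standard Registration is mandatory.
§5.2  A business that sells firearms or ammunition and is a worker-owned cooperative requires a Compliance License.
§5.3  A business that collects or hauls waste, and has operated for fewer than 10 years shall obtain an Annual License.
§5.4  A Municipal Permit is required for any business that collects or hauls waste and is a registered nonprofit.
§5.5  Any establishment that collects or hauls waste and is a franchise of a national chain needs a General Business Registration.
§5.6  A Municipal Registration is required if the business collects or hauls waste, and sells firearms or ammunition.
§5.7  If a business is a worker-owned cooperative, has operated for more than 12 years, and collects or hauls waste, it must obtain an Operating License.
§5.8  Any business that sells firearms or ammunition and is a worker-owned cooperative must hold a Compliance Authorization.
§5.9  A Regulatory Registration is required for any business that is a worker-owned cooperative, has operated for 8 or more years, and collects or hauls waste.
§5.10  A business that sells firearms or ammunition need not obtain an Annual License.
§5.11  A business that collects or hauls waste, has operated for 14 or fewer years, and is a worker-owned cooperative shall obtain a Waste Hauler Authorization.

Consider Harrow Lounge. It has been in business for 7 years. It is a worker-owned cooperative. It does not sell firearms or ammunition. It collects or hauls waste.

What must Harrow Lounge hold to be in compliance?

Annual License, Waste Hauler Authorization

§5.1 is a worker-owned cooperative (not: is a sole proprietorship); collects or hauls waste → Standard Registration not required.
§5.2 does not sell firearms or ammunition; is a worker-owned cooperative → Compliance License not required.
§5.3 collects or hauls waste; years in business 7 < 10 → Annual License required.
§5.4 collects or hauls waste; is a worker-owned cooperative (not: is a registered nonprofit) → Municipal Permit not required.
§5.5 collects or hauls waste; is a worker-owned cooperative (not: is a franchise of a national chain) → General Business Registration not required.
§5.6 collects or hauls waste; does not sell firearms or ammunition → Municipal Registration not required.
§5.7 is a worker-owned cooperative; years in business 7 ≤ 12; collects or hauls waste → Operating License not required.
§5.8 does not sell firearms or ammunition; is a worker-owned cooperative → Compliance Authorization not required.
§5.9 is a worker-owned cooperative; years in business 7 < 8; collects or hauls waste → Regulatory Registration not required.
§5.10 does not sell firearms or ammunition → Annual License exemption does not apply.
§5.11 collects or hauls waste; years in business 7 ≤ 14; is a worker-owned cooperative → Waste Hauler Authorization required.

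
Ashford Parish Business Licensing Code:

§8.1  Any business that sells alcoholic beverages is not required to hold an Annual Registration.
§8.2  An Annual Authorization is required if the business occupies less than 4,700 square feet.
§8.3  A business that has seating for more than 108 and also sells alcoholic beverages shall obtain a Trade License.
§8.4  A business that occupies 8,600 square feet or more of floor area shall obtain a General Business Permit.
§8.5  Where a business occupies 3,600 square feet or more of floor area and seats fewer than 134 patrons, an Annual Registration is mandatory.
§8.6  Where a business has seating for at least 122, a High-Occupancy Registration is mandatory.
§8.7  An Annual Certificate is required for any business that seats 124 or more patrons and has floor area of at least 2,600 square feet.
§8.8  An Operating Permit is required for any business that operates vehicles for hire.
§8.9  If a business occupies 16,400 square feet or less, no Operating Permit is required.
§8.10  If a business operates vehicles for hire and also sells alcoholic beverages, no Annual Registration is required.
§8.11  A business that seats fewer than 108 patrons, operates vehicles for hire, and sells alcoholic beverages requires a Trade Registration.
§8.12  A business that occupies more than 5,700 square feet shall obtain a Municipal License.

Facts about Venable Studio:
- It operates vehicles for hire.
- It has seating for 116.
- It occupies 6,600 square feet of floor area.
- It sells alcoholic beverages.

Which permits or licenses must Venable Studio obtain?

Municipal License, Trade License

§8.1 sells alcoholic beverages → exempt from Annual Registration.
§8.2 floor area 6,600 square feet ≥ 4,700 square feet → Annual Authorization not required.
§8.3 seating 116 > 108; sells alcoholic beverages → Trade License required.
§8.4 floor area 6,600 square feet < 8,600 square feet → General Business Permit not required.
§8.5 floor area 6,600 square feet ≥ 3,600 square feet; seating 116 < 134 → Annual Registration required.
§8.6 seating 116 < 122 → High-Occupancy Registration not required.
§8.7 seating 116 < 124; floor area 6,600 square feet ≥ 2,600 square feet → Annual Certificate not required.
§8.8 operates vehicles for hire → Operating Permit required.
§8.9 floor area 6,600 square feet ≤ 16,400 square feet → exempt from Operating Permit.
§8.10 operates vehicles for hire; sells alcoholic beverages → exempt from Annual Registration.
§8.11 seating 116 ≥ 108; operates vehicles for hire; sells alcoholic beverages → Trade Registration not required.
§8.12 floor area 6,600 square feet > 5,700 square feet → Municipal License required.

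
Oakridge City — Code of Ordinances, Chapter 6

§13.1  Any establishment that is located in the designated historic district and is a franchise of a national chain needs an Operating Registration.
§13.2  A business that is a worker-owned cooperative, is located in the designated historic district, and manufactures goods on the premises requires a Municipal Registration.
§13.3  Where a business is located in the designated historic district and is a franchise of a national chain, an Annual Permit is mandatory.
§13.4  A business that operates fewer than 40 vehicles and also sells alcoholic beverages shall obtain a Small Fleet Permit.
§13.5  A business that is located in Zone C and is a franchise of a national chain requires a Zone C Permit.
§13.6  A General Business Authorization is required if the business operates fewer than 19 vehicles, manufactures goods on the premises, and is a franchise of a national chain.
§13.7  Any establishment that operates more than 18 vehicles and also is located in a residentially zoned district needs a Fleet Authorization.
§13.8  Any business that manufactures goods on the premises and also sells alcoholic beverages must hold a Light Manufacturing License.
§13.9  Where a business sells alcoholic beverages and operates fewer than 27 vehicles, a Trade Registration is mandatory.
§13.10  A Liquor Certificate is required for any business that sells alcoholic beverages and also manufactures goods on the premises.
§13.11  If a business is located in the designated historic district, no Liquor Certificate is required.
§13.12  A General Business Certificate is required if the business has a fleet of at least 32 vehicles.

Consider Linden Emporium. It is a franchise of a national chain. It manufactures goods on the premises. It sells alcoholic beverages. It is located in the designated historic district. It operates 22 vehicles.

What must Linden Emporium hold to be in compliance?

§13.1 is located in the designated historic district; is a franchise of a national chain → Operating Registration required.
§13.2 is a franchise of a national chain (not: is a worker-owned cooperative); is located in the designated historic district; manufactures goods on the premises → Municipal Registration not required.
§13.3 is located in the designated historic district; is a franchise of a national chain → Annual Permit required.
§13.4 vehicles 22 < 40; sells alcoholic beverages → Small Fleet Permit required.
§13.5 is located in the designated historic district (not: is located in Zone C); is a franchise of a national chain → Zone C Permit not required.
§13.6 vehicles 22 ≥ 19; manufactures goods on the premises; is a franchise of a national chain → General Business Authorization not required.
§13.7 vehicles 22 > 18; is located in the designated historic district (not: is located in a residentially zoned district) → Fleet Authorization not required.
§13.8 manufactures goods on the premises; sells alcoholic beverages → Light Manufacturing License required.
§13.9 sells alcoholic beverages; vehicles 22 < 27 → Trade Registration required.
§13.10 sells alcoholic beverages; manufactures goods on the premises → Liquor Certificate required.
§13.11 is located in the designated historic district → exempt from Liquor Certificate.
§13.12 vehicles 22 < 32 → General Business Certificate not required.

Annual Permit, Light Manufacturing License, Operating Registration, Small Fleet Permit, Trade Registration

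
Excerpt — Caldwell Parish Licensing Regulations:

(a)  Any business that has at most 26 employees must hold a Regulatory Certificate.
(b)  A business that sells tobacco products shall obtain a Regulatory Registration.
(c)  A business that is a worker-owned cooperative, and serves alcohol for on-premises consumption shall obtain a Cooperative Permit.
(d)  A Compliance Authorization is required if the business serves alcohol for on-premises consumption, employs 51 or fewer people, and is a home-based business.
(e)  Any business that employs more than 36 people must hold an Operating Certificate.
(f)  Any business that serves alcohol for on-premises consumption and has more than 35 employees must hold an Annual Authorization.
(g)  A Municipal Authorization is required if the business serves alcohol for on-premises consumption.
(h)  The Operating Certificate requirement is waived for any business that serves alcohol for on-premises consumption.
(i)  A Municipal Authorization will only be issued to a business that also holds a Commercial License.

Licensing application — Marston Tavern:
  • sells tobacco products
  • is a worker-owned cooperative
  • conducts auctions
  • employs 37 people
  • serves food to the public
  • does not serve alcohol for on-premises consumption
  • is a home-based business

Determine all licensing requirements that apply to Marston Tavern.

(a) employees 37 > 26 → Regulatory Certificate not required.
(b) sells tobacco products → Regulatory Registration required.
(c) is a worker-owned cooperative; does not serve alcohol for on-premises consumption → Cooperative Permit not required.
(d) does not serve alcohol for on-premises consumption; employees 37 ≤ 51; is a home-based business → Compliance Authorization not required.
(e) employees 37 > 36 → Operating Certificate required.
(f) does not serve alcohol for on-premises consumption; employees 37 > 35 → Annual Authorization not required.
(g) does not serve alcohol for on-premises consumption → Municipal Authorization not required.
(h) does not serve alcohol for on-premises consumption → Operating Certificate exemption does not apply.
(i) Municipal Authorization is not required → no effect.

Operating Certificate, Regulatory Registration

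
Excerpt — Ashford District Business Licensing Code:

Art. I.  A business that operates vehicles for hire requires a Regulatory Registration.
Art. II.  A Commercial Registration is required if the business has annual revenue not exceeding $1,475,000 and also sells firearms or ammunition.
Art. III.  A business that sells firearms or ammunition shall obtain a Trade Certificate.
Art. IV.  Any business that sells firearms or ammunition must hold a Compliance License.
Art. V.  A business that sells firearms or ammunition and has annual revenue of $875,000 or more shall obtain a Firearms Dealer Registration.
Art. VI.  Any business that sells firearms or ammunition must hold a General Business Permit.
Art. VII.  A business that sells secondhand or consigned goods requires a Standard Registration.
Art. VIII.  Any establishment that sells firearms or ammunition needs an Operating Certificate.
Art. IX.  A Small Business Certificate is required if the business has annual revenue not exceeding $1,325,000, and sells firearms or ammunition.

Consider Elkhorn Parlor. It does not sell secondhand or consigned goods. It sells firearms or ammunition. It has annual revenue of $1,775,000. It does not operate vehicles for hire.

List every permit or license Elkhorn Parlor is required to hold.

Compliance License, Firearms Dealer Registration, General Business Permit, Operating Certificate, Trade Certificate

Art. I. does not operate vehicles for hire → Regulatory Registration not required.
Art. II. revenue $1,775,000 > $1,475,000; sells firearms or ammunition → Commercial Registration not required.
Art. III. sells firearms or ammunition → Trade Certificate required.
Art. IV. sells firearms or ammunition → Compliance License required.
Art. V. sells firearms or ammunition; revenue $1,775,000 ≥ $875,000 → Firearms Dealer Registration required.
Art. VI. sells firearms or ammunition → General Business Permit required.
Art. VII. does not sell secondhand or consigned goods → Standard Registration not required.
Art. VIII. sells firearms or ammunition → Operating Certificate required.
Art. IX. revenue $1,775,000 > $1,325,000; sells firearms or ammunition → Small Business Certificate not required.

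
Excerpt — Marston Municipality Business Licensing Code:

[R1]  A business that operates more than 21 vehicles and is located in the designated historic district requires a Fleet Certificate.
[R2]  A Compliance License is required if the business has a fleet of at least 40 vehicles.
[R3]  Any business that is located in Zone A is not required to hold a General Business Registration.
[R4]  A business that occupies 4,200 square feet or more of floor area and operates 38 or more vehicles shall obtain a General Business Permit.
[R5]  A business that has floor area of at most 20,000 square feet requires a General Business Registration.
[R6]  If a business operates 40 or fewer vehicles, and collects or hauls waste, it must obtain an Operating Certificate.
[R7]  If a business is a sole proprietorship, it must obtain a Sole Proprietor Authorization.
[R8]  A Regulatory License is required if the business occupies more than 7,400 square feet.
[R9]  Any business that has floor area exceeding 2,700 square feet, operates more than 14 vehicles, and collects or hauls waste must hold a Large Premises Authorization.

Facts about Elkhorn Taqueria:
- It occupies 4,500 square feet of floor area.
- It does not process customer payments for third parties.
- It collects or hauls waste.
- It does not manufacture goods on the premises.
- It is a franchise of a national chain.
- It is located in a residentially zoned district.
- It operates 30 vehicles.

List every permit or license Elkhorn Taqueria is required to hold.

[R1] vehicles 30 > 21; is located in a residentially zoned district (not: is located in the designated historic district) → Fleet Certificate not required.
[R2] vehicles 30 < 40 → Compliance License not required.
[R3] is located in a residentially zoned district (not: is located in Zone A) → General Business Registration exemption does not apply.
[R4] floor area 4,500 square feet ≥ 4,200 square feet; vehicles 30 < 38 → General Business Permit not required.
[R5] floor area 4,500 square feet ≤ 20,000 square feet → General Business Registration required.
[R6] vehicles 30 ≤ 40; collects or hauls waste → Operating Certificate required.
[R7] is a franchise of a national chain (not: is a sole proprietorship) → Sole Proprietor Authorization not required.
[R8] floor area 4,500 square feet ≤ 7,400 square feet → Regulatory License not required.
[R9] floor area 4,500 square feet > 2,700 square feet; vehicles 30 > 14; collects or hauls waste → Large Premises Authorization required.

General Business Registration, Large Premises Authorization, Operating Certificate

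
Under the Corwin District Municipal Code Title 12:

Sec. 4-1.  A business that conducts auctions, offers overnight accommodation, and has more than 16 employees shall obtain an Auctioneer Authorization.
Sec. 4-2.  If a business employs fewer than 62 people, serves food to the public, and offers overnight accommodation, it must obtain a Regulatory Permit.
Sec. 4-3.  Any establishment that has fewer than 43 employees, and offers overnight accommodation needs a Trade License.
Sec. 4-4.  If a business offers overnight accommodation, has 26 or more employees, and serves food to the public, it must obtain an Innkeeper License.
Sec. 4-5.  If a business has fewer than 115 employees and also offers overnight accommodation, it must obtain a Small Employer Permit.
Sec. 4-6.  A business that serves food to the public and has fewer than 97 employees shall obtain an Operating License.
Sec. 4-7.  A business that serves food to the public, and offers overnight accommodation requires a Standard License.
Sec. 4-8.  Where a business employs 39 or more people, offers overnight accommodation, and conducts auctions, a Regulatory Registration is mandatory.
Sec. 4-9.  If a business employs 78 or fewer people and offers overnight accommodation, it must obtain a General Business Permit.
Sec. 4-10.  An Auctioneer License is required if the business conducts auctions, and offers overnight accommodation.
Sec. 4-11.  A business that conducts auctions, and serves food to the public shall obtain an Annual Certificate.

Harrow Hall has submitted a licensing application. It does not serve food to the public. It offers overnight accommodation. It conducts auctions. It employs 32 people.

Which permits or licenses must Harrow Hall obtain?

Sec. 4-1. conducts auctions; offers overnight accommodation; employees 32 > 16 → Auctioneer Authorization required.
Sec. 4-2. employees 32 < 62; does not serve food to the public; offers overnight accommodation → Regulatory Permit not required.
Sec. 4-3. employees 32 < 43; offers overnight accommodation → Trade License required.
Sec. 4-4. offers overnight accommodation; employees 32 ≥ 26; does not serve food to the public → Innkeeper License not required.
Sec. 4-5. employees 32 < 115; offers overnight accommodation → Small Employer Permit required.
Sec. 4-6. does not serve food to the public; employees 32 < 97 → Operating License not required.
Sec. 4-7. does not serve food to the public; offers overnight accommodation → Standard License not required.
Sec. 4-8. employees 32 < 39; offers overnight accommodation; conducts auctions → Regulatory Registration not required.
Sec. 4-9. employees 32 ≤ 78; offers overnight accommodation → General Business Permit required.
Sec. 4-10. conducts auctions; offers overnight accommodation → Auctioneer License required.
Sec. 4-11. conducts auctions; does not serve food to the public → Annual Certificate not required.

Auctioneer Authorization, Auctioneer License, General Business Permit, Small Employer Permit, Trade License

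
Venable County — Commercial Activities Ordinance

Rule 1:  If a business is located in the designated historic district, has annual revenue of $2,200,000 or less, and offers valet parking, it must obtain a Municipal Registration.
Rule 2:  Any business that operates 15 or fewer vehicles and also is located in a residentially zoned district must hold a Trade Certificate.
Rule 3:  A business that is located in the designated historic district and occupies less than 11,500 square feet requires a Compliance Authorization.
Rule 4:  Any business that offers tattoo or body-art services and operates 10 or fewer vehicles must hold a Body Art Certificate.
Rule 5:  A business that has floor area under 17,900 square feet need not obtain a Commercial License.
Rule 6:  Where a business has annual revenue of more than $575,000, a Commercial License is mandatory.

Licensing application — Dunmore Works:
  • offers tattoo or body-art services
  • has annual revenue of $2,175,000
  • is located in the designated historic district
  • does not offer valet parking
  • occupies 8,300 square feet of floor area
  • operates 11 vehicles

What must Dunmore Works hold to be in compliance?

Compliance Authorization

Rule 1: is located in the designated historic district; revenue $2,175,000 ≤ $2,200,000; does not offer valet parking → Municipal Registration not required.
Rule 2: vehicles 11 ≤ 15; is located in the designated historic district (not: is located in a residentially zoned district) → Trade Certificate not required.
Rule 3: is located in the designated historic district; floor area 8,300 square feet < 11,500 square feet → Compliance Authorization required.
Rule 4: offers tattoo or body-art services; vehicles 11 > 10 → Body Art Certificate not required.
Rule 5: floor area 8,300 square feet < 17,900 square feet → exempt from Commercial License.
Rule 6: revenue $2,175,000 > $575,000 → Commercial License required.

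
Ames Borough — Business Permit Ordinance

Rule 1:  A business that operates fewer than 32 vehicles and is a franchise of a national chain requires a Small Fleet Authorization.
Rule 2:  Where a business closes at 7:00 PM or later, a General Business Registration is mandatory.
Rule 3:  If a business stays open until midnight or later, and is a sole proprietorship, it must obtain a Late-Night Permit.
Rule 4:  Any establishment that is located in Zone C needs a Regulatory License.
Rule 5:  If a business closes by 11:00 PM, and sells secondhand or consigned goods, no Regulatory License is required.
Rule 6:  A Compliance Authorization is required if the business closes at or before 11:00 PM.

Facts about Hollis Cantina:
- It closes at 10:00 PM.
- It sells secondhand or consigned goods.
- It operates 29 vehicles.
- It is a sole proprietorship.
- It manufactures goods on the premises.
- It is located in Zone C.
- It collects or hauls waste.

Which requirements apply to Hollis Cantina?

Compliance Authorization, General Business Registration

Rule 1: vehicles 29 < 32; is a sole proprietorship (not: is a franchise of a national chain) → Small Fleet Authorization not required.
Rule 2: closes 10:00 PM, after 7:00 PM → General Business Registration required.
Rule 3: closes 10:00 PM, at/before midnight; is a sole proprietorship → Late-Night Permit not required.
Rule 4: is located in Zone C → Regulatory License required.
Rule 5: closes 10:00 PM, at/before 11:00 PM; sells secondhand or consigned goods → exempt from Regulatory License.
Rule 6: closes 10:00 PM, at/before 11:00 PM → Compliance Authorization required.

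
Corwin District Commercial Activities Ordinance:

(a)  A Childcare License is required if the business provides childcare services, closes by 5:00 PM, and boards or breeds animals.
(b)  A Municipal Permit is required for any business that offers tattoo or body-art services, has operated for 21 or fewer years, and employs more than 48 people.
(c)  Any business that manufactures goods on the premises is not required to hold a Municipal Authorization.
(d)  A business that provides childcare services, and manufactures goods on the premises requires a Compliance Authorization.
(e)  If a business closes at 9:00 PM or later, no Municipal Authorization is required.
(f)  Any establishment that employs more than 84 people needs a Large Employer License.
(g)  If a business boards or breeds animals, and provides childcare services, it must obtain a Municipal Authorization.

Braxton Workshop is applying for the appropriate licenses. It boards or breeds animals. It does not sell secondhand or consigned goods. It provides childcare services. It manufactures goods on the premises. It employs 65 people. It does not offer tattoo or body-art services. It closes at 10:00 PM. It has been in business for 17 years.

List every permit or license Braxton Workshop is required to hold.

(a) provides childcare services; closes 10:00 PM, after 5:00 PM; boards or breeds animals → Childcare License not required.
(b) does not offer tattoo or body-art services; years in business 17 ≤ 21; employees 65 > 48 → Municipal Permit not required.
(c) manufactures goods on the premises → exempt from Municipal Authorization.
(d) provides childcare services; manufactures goods on the premises → Compliance Authorization required.
(e) closes 10:00 PM, after 9:00 PM → exempt from Municipal Authorization.
(f) employees 65 ≤ 84 → Large Employer License not required.
(g) boards or breeds animals; provides childcare services → Municipal Authorization required.

Compliance Authorization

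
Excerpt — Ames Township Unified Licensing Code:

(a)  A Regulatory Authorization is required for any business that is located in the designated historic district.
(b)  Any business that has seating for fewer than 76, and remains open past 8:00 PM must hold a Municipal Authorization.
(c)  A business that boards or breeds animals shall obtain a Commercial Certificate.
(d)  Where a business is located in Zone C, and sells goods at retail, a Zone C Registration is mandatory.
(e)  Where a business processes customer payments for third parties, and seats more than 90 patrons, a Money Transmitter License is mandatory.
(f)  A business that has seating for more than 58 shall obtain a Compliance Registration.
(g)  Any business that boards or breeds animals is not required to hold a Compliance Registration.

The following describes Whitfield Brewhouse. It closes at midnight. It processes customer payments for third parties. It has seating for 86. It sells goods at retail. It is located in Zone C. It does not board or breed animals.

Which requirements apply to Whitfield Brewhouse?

Compliance Registration, Zone C Registration

(a) is located in Zone C (not: is located in the designated historic district) → Regulatory Authorization not required.
(b) seating 86 ≥ 76; closes midnight, after 8:00 PM → Municipal Authorization not required.
(c) does not board or breed animals → Commercial Certificate not required.
(d) is located in Zone C; sells goods at retail → Zone C Registration required.
(e) processes customer payments for third parties; seating 86 ≤ 90 → Money Transmitter License not required.
(f) seating 86 > 58 → Compliance Registration required.
(g) does not board or breed animals → Compliance Registration exemption does not apply.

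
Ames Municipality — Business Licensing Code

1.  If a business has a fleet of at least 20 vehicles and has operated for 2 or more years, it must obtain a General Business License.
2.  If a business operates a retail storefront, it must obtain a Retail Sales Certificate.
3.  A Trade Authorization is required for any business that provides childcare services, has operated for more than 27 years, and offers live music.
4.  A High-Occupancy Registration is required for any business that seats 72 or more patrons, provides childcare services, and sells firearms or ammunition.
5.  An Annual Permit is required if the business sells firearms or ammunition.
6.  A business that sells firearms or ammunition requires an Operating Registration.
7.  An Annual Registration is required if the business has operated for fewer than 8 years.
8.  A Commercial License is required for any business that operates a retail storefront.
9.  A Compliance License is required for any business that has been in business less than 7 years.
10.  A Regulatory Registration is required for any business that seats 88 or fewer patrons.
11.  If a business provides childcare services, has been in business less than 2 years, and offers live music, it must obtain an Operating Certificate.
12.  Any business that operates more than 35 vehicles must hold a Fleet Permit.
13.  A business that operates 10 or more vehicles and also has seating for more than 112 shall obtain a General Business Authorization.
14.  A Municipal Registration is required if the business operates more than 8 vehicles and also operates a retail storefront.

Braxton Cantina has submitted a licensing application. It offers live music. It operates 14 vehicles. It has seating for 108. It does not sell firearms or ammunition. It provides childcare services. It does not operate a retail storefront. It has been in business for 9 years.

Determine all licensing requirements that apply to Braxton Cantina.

None

1. vehicles 14 < 20; years in business 9 ≥ 2 → General Business License not required.
2. does not operate a retail storefront → Retail Sales Certificate not required.
3. provides childcare services; years in business 9 ≤ 27; offers live music → Trade Authorization not required.
4. seating 108 ≥ 72; provides childcare services; does not sell firearms or ammunition → High-Occupancy Registration not required.
5. does not sell firearms or ammunition → Annual Permit not required.
6. does not sell firearms or ammunition → Operating Registration not required.
7. years in business 9 ≥ 8 → Annual Registration not required.
8. does not operate a retail storefront → Commercial License not required.
9. years in business 9 ≥ 7 → Compliance License not required.
10. seating 108 > 88 → Regulatory Registration not required.
11. provides childcare services; years in business 9 ≥ 2; offers live music → Operating Certificate not required.
12. vehicles 14 ≤ 35 → Fleet Permit not required.
13. vehicles 14 ≥ 10; seating 108 ≤ 112 → General Business Authorization not required.
14. vehicles 14 > 8; does not operate a retail storefront → Municipal Registration not required.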